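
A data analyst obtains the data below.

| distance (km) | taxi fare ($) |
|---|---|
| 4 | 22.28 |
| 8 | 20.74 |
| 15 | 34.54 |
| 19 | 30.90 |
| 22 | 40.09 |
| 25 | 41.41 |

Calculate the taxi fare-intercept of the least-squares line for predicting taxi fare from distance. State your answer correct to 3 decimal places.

n = 6, Σx = 93, Σy = 189.96, Σxy = 3277.47, Σx² = 1775
Sxx = Σx² − (Σx)²/n = 1775 − 1441.5 = 333.5
Sxy = Σxy − (Σx)(Σy)/n = 3277.47 − 2944.38 = 333.09
b = Sxy/Sxx = 333.09/333.5 = 0.998771
a = ȳ − b·x̄ = 31.66 − 0.998771·15.5 = 16.179055

16.179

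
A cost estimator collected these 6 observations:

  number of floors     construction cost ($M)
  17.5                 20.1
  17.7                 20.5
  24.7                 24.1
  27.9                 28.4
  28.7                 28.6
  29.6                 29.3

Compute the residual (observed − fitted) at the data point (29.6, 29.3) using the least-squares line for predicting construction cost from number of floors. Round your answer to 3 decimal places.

0.171

n = 6, Σx = 146.1, Σy = 151, Σxy = 3790.33, Σx² = 3707.89
Sxx = Σx² − (Σx)²/n = 3707.89 − 3557.535 = 150.355
Sxy = Σxy − (Σx)(Σy)/n = 3790.33 − 3676.85 = 113.48
b = Sxy/Sxx = 113.48/150.355 = 0.754747
a = ȳ − b·x̄ = 25.166667 − 0.754747·24.35 = 6.788575
ŷ(29.6) = 6.788575 + 0.754747·29.6 = 29.129089
residual = y − ŷ = 29.3 − 29.129089 = 0.170911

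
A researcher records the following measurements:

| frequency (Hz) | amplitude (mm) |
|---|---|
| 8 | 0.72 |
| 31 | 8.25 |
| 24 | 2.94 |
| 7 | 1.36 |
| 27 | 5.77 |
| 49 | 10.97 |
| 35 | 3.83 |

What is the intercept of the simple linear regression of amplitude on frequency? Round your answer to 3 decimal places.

-0.903

n = 7, Σx = 181, Σy = 33.84, Σxy = 1168.96, Σx² = 6005
Sxx = Σx² − (Σx)²/n = 6005 − 4680.142857 = 1324.857143
Sxy = Σxy − (Σx)(Σy)/n = 1168.96 − 875.005714 = 293.954286
b = Sxy/Sxx = 293.954286/1324.857143 = 0.221876
a = ȳ − b·x̄ = 4.834286 − 0.221876·25.857143 = -0.902799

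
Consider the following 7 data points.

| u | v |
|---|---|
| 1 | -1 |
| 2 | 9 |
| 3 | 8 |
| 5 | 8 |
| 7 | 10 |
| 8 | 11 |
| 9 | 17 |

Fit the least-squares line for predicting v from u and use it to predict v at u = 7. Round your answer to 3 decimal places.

11.685

n = 7, Σx = 35, Σy = 62, Σxy = 392, Σx² = 233
Sxx = Σx² − (Σx)²/n = 233 − 175 = 58
Sxy = Σxy − (Σx)(Σy)/n = 392 − 310 = 82
b = Sxy/Sxx = 82/58 = 1.413793
a = ȳ − b·x̄ = 8.857143 − 1.413793·5 = 1.788177
ŷ(7) = a + b·7 = 1.788177 + 1.413793·7 = 11.684729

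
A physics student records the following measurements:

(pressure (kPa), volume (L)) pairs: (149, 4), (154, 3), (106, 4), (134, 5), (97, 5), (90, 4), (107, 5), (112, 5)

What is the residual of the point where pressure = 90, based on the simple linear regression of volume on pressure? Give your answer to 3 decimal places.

n = 8, Σx = 949, Σy = 35, Σxy = 4092, Σx² = 116611
Sxx = Σx² − (Σx)²/n = 116611 − 112575.125 = 4035.875
Sxy = Σxy − (Σx)(Σy)/n = 4092 − 4151.875 = -59.875
b = Sxy/Sxx = -59.875/4035.875 = -0.014836
a = ȳ − b·x̄ = 4.375 − (-0.014836)·118.625 = 6.134884
ŷ(90) = 6.134884 + (-0.014836)·90 = 4.799672
residual = y − ŷ = 4 − 4.799672 = -0.799672

-0.800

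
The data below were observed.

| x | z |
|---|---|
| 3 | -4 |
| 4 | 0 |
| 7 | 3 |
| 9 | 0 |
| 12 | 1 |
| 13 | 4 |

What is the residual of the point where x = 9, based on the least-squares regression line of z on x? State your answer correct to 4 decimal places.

-1.1548

n = 6, Σx = 48, Σy = 4, Σxy = 73, Σx² = 468
Sxx = Σx² − (Σx)²/n = 468 − 384 = 84
Sxy = Σxy − (Σx)(Σy)/n = 73 − 32 = 41
b = Sxy/Sxx = 41/84 = 0.488095
a = ȳ − b·x̄ = 0.666667 − 0.488095·8 = -3.238095
ŷ(9) = -3.238095 + 0.488095·9 = 1.154762
residual = y − ŷ = 0 − 1.154762 = -1.154762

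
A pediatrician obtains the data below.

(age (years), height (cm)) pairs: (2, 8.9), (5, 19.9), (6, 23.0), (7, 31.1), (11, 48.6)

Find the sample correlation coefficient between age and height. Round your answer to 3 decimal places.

n = 5, Σx = 31, Σy = 131.5, Σxy = 1007.6, Σx² = 235, Σy² = 4333.39
Sxx = Σx² − (Σx)²/n = 235 − 192.2 = 42.8
Sxy = Σxy − (Σx)(Σy)/n = 1007.6 − 815.3 = 192.3
Syy = Σy² − (Σy)²/n = 4333.39 − 3458.45 = 874.94
r = Sxy/√(Sxx·Syy) = 192.3/√(37447.432) = 192.3/193.513390 = 0.993730

0.994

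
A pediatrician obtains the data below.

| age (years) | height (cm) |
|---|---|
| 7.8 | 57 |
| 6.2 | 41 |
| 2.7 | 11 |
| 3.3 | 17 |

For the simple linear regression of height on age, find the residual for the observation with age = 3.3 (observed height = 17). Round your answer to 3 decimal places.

0.553

n = 4, Σx = 20, Σy = 126, Σxy = 784.6, Σx² = 117.46
Sxx = Σx² − (Σx)²/n = 117.46 − 100 = 17.46
Sxy = Σxy − (Σx)(Σy)/n = 784.6 − 630 = 154.6
b = Sxy/Sxx = 154.6/17.46 = 8.854525
a = ȳ − b·x̄ = 31.5 − 8.854525·5 = -12.772623
ŷ(3.3) = -12.772623 + 8.854525·3.3 = 16.447308
residual = y − ŷ = 17 − 16.447308 = 0.552692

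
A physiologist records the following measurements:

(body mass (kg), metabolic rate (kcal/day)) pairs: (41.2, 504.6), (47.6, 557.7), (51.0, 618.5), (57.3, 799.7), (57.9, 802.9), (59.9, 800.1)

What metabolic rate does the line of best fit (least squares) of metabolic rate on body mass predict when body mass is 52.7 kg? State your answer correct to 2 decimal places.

684.57

n = 6, Σx = 314.9, Σy = 4083.5, Σxy = 219116.25, Σx² = 16787.91
Sxx = Σx² − (Σx)²/n = 16787.91 − 16527.001667 = 260.908333
Sxy = Σxy − (Σx)(Σy)/n = 219116.25 − 214315.691667 = 4800.558333
b = Sxy/Sxx = 4800.558333/260.908333 = 18.399406
a = ȳ − b·x̄ = 680.583333 − 18.399406·52.483333 = -285.078821
ŷ(52.7) = a + b·52.7 = -285.078821 + 18.399406·52.7 = 684.569871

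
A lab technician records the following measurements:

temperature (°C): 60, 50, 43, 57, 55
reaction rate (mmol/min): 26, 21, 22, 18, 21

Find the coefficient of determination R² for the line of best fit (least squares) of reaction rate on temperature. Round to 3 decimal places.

n = 5, Σx = 265, Σy = 108, Σxy = 5737, Σx² = 14223, Σy² = 2366
Sxx = Σx² − (Σx)²/n = 14223 − 14045 = 178
Sxy = Σxy − (Σx)(Σy)/n = 5737 − 5724 = 13
Syy = Σy² − (Σy)²/n = 2366 − 2332.8 = 33.2
R² = Sxy²/(Sxx·Syy) = (13)²/(178·33.2) = 0.028598

0.029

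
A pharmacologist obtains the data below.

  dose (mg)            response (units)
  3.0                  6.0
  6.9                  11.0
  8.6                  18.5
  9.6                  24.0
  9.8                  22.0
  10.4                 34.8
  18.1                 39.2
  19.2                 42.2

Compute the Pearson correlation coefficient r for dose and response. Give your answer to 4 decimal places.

0.9322

n = 8, Σx = 85.6, Σy = 197.7, Σxy = 2580.68, Σx² = 1123.18, Σy² = 6087.77
Sxx = Σx² − (Σx)²/n = 1123.18 − 915.92 = 207.26
Sxy = Σxy − (Σx)(Σy)/n = 2580.68 − 2115.39 = 465.29
Syy = Σy² − (Σy)²/n = 6087.77 − 4885.66125 = 1202.10875
r = Sxy/√(Sxx·Syy) = 465.29/√(249149.059525) = 465.29/499.148334 = 0.932168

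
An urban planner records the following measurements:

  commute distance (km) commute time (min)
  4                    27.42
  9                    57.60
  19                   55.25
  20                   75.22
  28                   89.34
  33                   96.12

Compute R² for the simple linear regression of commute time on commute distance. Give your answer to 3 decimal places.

0.880

n = 6, Σx = 113, Σy = 400.95, Σxy = 8855.71, Σx² = 2731, Σy² = 30000.9173
Sxx = Σx² − (Σx)²/n = 2731 − 2128.166667 = 602.833333
Sxy = Σxy − (Σx)(Σy)/n = 8855.71 − 7551.225 = 1304.485
Syy = Σy² − (Σy)²/n = 30000.9173 − 26793.48375 = 3207.43355
R² = Sxy²/(Sxx·Syy) = (1304.485)²/(602.833333·3207.43355) = 0.880082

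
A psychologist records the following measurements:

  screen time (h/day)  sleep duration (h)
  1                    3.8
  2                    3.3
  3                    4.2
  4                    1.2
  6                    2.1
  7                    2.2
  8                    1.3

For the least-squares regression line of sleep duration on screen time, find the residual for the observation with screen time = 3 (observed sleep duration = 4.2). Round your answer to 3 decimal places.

1.136

n = 7, Σx = 31, Σy = 18.1, Σxy = 66.2, Σx² = 179
Sxx = Σx² − (Σx)²/n = 179 − 137.285714 = 41.714286
Sxy = Σxy − (Σx)(Σy)/n = 66.2 − 80.157143 = -13.957143
b = Sxy/Sxx = -13.957143/41.714286 = -0.334589
a = ȳ − b·x̄ = 2.585714 − (-0.334589)·4.428571 = 4.067466
ŷ(3) = 4.067466 + (-0.334589)·3 = 3.063699
residual = y − ŷ = 4.2 − 3.063699 = 1.136301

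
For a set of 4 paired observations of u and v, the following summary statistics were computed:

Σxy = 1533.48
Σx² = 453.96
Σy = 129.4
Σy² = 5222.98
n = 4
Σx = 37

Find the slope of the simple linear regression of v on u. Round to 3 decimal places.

3.013

Sxx = Σx² − (Σx)²/n = 453.96 − 342.25 = 111.71
Sxy = Σxy − (Σx)(Σy)/n = 1533.48 − 1196.95 = 336.53
b = Sxy/Sxx = 336.53/111.71 = 3.012532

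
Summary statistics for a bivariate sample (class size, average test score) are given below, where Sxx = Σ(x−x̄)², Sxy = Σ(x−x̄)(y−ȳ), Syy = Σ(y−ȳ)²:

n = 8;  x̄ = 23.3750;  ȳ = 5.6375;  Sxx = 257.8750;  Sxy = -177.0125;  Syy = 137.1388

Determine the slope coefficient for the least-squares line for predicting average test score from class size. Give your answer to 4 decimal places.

b = Sxy/Sxx = -177.0125/257.875 = -0.686428

-0.6864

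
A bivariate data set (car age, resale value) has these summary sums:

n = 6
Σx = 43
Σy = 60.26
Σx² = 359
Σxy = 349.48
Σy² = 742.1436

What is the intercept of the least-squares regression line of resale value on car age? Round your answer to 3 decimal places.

Sxx = Σx² − (Σx)²/n = 359 − 308.166667 = 50.833333
Sxy = Σxy − (Σx)(Σy)/n = 349.48 − 431.863333 = -82.383333
b = Sxy/Sxx = -82.383333/50.833333 = -1.620656
a = ȳ − b·x̄ = 10.043333 − (-1.620656)·7.166667 = 21.658033

21.658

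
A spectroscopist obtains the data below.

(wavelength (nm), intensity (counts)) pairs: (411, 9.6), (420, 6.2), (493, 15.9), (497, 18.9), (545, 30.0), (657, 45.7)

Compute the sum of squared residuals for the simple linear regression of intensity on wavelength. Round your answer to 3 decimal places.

32.018

n = 6, Σx = 3023, Σy = 126.3, Σxy = 70156.5, Σx² = 1564053, Σy² = 3729.11
Sxx = Σx² − (Σx)²/n = 1564053 − 1523088.166667 = 40964.833333
Sxy = Σxy − (Σx)(Σy)/n = 70156.5 − 63634.15 = 6522.35
Syy = Σy² − (Σy)²/n = 3729.11 − 2658.615 = 1070.495
b = Sxy/Sxx = 6522.35/40964.833333 = 0.159218
SSE = Syy − b·Sxy = 1070.495 − 0.159218·6522.35 = 32.017700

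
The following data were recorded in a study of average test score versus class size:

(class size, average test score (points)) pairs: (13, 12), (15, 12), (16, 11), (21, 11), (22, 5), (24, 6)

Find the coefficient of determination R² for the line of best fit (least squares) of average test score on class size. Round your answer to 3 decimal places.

0.685

n = 6, Σx = 111, Σy = 57, Σxy = 997, Σx² = 2151, Σy² = 591
Sxx = Σx² − (Σx)²/n = 2151 − 2053.5 = 97.5
Sxy = Σxy − (Σx)(Σy)/n = 997 − 1054.5 = -57.5
Syy = Σy² − (Σy)²/n = 591 − 541.5 = 49.5
R² = Sxy²/(Sxx·Syy) = (-57.5)²/(97.5·49.5) = 0.685056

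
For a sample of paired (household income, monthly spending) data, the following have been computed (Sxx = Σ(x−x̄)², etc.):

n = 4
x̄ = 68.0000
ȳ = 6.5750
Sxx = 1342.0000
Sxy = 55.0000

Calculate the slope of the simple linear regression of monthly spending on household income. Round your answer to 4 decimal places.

b = Sxy/Sxx = 55/1342 = 0.040984

0.0410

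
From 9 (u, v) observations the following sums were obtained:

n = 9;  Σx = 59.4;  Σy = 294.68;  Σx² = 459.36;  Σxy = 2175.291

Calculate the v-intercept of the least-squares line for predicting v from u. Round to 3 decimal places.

Sxx = Σx² − (Σx)²/n = 459.36 − 392.04 = 67.32
Sxy = Σxy − (Σx)(Σy)/n = 2175.291 − 1944.888 = 230.403
b = Sxy/Sxx = 230.403/67.32 = 3.422504
a = ȳ − b·x̄ = 32.742222 − 3.422504·6.6 = 10.153693

10.154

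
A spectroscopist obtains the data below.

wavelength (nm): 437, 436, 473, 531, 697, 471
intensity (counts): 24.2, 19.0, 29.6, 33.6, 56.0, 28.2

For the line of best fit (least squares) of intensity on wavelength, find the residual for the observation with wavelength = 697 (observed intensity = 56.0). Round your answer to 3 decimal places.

n = 6, Σx = 3045, Σy = 190.6, Σxy = 103016, Σx² = 1594405
Sxx = Σx² − (Σx)²/n = 1594405 − 1545337.5 = 49067.5
Sxy = Σxy − (Σx)(Σy)/n = 103016 − 96729.5 = 6286.5
b = Sxy/Sxx = 6286.5/49067.5 = 0.128119
a = ȳ − b·x̄ = 31.766667 − 0.128119·507.5 = -33.253943
ŷ(697) = -33.253943 + 0.128119·697 = 56.045298
residual = y − ŷ = 56.0 − 56.045298 = -0.045298

-0.045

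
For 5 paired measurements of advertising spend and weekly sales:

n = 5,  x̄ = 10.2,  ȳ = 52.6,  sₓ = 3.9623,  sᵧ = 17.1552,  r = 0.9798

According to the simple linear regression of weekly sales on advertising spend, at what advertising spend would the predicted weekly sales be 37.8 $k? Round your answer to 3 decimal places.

6.711

b = r · sᵧ/sₓ = 0.9798 · 17.1552/3.9623 = 4.242148
a = ȳ − b·x̄ = 52.6 − 4.242148·10.2 = 9.330085
Set a + b·x = 37.8: x = (37.8 − 9.330085) / 4.242148 = 6.711202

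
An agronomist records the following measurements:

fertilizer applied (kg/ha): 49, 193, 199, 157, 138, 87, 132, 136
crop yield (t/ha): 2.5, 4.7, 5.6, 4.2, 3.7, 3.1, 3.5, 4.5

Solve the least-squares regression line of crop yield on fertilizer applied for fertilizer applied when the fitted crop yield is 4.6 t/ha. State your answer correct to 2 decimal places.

n = 8, Σx = 1091, Σy = 31.8, Σxy = 4657.7, Σx² = 166433
Sxx = Σx² − (Σx)²/n = 166433 − 148785.125 = 17647.875
Sxy = Σxy − (Σx)(Σy)/n = 4657.7 − 4336.725 = 320.975
b = Sxy/Sxx = 320.975/17647.875 = 0.018188
a = ȳ − b·x̄ = 3.975 − 0.018188·136.375 = 1.494647
Set a + b·x = 4.6: x = (4.6 − 1.494647) / 0.018188 = 170.738804

170.74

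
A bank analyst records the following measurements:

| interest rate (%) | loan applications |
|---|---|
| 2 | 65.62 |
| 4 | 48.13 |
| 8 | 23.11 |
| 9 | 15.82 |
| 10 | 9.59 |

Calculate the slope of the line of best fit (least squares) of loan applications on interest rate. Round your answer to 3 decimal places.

n = 5, Σx = 33, Σy = 162.27, Σxy = 746.92, Σx² = 265
Sxx = Σx² − (Σx)²/n = 265 − 217.8 = 47.2
Sxy = Σxy − (Σx)(Σy)/n = 746.92 − 1070.982 = -324.062
b = Sxy/Sxx = -324.062/47.2 = -6.865720

-6.866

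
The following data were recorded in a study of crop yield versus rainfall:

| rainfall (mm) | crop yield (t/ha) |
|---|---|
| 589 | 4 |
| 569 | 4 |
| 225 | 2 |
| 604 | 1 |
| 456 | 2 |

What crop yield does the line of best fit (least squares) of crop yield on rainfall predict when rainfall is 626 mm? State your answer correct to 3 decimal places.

2.937

n = 5, Σx = 2443, Σy = 13, Σxy = 6598, Σx² = 1294059
Sxx = Σx² − (Σx)²/n = 1294059 − 1193649.8 = 100409.2
Sxy = Σxy − (Σx)(Σy)/n = 6598 − 6351.8 = 246.2
b = Sxy/Sxx = 246.2/100409.2 = 0.002452
a = ȳ − b·x̄ = 2.6 − 0.002452·488.6 = 1.401969
ŷ(626) = a + b·626 = 1.401969 + 0.002452·626 = 2.936900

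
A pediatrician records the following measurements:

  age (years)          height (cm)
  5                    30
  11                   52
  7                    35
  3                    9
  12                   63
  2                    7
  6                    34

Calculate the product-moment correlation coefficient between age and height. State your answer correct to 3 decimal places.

n = 7, Σx = 46, Σy = 230, Σxy = 1968, Σx² = 388, Σy² = 10084
Sxx = Σx² − (Σx)²/n = 388 − 302.285714 = 85.714286
Sxy = Σxy − (Σx)(Σy)/n = 1968 − 1511.428571 = 456.571429
Syy = Σy² − (Σy)²/n = 10084 − 7557.142857 = 2526.857143
r = Sxy/√(Sxx·Syy) = 456.571429/√(216587.755102) = 456.571429/465.389896 = 0.981051

0.981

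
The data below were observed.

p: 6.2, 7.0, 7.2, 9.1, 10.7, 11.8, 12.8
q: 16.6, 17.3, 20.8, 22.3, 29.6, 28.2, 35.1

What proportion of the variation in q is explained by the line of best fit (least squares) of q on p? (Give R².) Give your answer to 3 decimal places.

0.931

n = 7, Σx = 64.8, Σy = 169.9, Σxy = 1675.47, Σx² = 639.66, Σy² = 4408.19
Sxx = Σx² − (Σx)²/n = 639.66 − 599.862857 = 39.797143
Sxy = Σxy − (Σx)(Σy)/n = 1675.47 − 1572.788571 = 102.681429
Syy = Σy² − (Σy)²/n = 4408.19 − 4123.715714 = 284.474286
R² = Sxy²/(Sxx·Syy) = (102.681429)²/(39.797143·284.474286) = 0.931298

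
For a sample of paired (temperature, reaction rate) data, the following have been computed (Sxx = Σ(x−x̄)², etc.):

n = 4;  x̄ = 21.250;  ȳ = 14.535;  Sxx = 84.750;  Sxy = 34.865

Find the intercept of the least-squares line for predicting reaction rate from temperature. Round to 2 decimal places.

b = Sxy/Sxx = 34.865/84.75 = 0.411386
a = ȳ − b·x̄ = 14.535 − 0.411386·21.25 = 5.793038

5.79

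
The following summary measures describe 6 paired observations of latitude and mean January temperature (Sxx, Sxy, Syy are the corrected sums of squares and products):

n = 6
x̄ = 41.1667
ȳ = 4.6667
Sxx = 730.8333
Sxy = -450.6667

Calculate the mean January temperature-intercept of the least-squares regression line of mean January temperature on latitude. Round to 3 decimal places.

b = Sxy/Sxx = -450.6667/730.8333 = -0.616648
a = ȳ − b·x̄ = 4.6667 − (-0.616648)·41.1667 = 30.052052

30.052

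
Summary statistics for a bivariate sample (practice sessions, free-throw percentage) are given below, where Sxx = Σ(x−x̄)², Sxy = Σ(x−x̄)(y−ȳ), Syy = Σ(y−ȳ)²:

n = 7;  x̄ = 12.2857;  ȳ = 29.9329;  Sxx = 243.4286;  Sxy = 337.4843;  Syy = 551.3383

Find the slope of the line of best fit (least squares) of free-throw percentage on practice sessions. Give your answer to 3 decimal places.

b = Sxy/Sxx = 337.4843/243.4286 = 1.386379

1.386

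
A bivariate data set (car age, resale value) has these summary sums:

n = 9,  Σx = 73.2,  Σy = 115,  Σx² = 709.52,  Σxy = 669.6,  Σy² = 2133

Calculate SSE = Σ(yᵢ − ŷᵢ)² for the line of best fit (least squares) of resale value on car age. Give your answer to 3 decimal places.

Sxx = Σx² − (Σx)²/n = 709.52 − 595.36 = 114.16
Sxy = Σxy − (Σx)(Σy)/n = 669.6 − 935.333333 = -265.733333
Syy = Σy² − (Σy)²/n = 2133 − 1469.444444 = 663.555556
b = Sxy/Sxx = -265.733333/114.16 = -2.327727
SSE = Syy − b·Sxy = 663.555556 − (-2.327727)·(-265.733333) = 45.000856

45.001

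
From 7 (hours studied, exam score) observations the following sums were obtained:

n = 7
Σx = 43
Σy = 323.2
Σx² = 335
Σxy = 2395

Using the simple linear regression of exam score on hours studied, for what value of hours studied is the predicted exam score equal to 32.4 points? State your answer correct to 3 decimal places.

Sxx = Σx² − (Σx)²/n = 335 − 264.142857 = 70.857143
Sxy = Σxy − (Σx)(Σy)/n = 2395 − 1985.371429 = 409.628571
b = Sxy/Sxx = 409.628571/70.857143 = 5.781048
a = ȳ − b·x̄ = 46.171429 − 5.781048·6.142857 = 10.659274
Set a + b·x = 32.4: x = (32.4 − 10.659274) / 5.781048 = 3.760689

3.761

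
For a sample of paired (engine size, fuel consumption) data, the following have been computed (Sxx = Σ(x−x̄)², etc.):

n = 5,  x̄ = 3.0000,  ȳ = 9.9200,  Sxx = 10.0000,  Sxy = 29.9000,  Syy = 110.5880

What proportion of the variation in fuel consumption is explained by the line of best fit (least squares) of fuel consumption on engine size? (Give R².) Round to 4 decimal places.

0.8084

R² = Sxy²/(Sxx·Syy) = (29.9)²/(10·110.588) = 0.808415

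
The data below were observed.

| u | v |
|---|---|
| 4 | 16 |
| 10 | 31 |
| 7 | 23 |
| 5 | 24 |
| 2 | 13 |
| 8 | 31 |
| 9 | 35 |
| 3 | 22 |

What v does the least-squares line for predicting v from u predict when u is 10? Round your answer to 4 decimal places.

n = 8, Σx = 48, Σy = 195, Σxy = 1310, Σx² = 348
Sxx = Σx² − (Σx)²/n = 348 − 288 = 60
Sxy = Σxy − (Σx)(Σy)/n = 1310 − 1170 = 140
b = Sxy/Sxx = 140/60 = 2.333333
a = ȳ − b·x̄ = 24.375 − 2.333333·6 = 10.375
ŷ(10) = a + b·10 = 10.375 + 2.333333·10 = 33.708333

33.7083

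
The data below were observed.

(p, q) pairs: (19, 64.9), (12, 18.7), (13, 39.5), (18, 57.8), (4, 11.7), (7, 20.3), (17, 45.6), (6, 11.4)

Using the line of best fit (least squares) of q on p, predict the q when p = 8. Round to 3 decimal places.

n = 8, Σx = 96, Σy = 269.9, Σxy = 4043.9, Σx² = 1388
Sxx = Σx² − (Σx)²/n = 1388 − 1152 = 236
Sxy = Σxy − (Σx)(Σy)/n = 4043.9 − 3238.8 = 805.1
b = Sxy/Sxx = 805.1/236 = 3.411441
a = ȳ − b·x̄ = 33.7375 − 3.411441·12 = -7.199788
ŷ(8) = a + b·8 = -7.199788 + 3.411441·8 = 20.091737

20.092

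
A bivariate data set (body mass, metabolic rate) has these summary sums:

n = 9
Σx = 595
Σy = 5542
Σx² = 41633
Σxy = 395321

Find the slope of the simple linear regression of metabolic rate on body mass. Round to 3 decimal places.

Sxx = Σx² − (Σx)²/n = 41633 − 39336.111111 = 2296.888889
Sxy = Σxy − (Σx)(Σy)/n = 395321 − 366387.777778 = 28933.222222
b = Sxy/Sxx = 28933.222222/2296.888889 = 12.596701

12.597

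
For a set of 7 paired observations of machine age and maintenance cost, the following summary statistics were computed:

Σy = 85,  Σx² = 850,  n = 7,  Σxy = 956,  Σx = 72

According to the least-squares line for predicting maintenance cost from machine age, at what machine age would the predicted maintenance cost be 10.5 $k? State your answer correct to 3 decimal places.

8.086

Sxx = Σx² − (Σx)²/n = 850 − 740.571429 = 109.428571
Sxy = Σxy − (Σx)(Σy)/n = 956 − 874.285714 = 81.714286
b = Sxy/Sxx = 81.714286/109.428571 = 0.746736
a = ȳ − b·x̄ = 12.142857 − 0.746736·10.285714 = 4.462141
Set a + b·x = 10.5: x = (10.5 − 4.462141) / 0.746736 = 8.085664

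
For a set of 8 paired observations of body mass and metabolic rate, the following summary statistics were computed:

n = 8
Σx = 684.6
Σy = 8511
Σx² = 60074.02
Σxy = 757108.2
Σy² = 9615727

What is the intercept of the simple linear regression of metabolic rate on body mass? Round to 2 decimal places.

-589.70

Sxx = Σx² − (Σx)²/n = 60074.02 − 58584.645 = 1489.375
Sxy = Σxy − (Σx)(Σy)/n = 757108.2 − 728328.825 = 28779.375
b = Sxy/Sxx = 28779.375/1489.375 = 19.323122
a = ȳ − b·x̄ = 1063.875 − 19.323122·85.575 = -589.701175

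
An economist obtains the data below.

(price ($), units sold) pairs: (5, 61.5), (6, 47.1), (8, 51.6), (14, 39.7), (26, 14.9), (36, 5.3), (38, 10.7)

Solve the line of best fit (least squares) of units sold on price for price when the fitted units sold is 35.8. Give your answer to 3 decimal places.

17.142

n = 7, Σx = 133, Σy = 230.8, Σxy = 2543.5, Σx² = 3737
Sxx = Σx² − (Σx)²/n = 3737 − 2527 = 1210
Sxy = Σxy − (Σx)(Σy)/n = 2543.5 − 4385.2 = -1841.7
b = Sxy/Sxx = -1841.7/1210 = -1.522066
a = ȳ − b·x̄ = 32.971429 − (-1.522066)·19 = 61.890685
Set a + b·x = 35.8: x = (35.8 − 61.890685) / (-1.522066) = 17.141624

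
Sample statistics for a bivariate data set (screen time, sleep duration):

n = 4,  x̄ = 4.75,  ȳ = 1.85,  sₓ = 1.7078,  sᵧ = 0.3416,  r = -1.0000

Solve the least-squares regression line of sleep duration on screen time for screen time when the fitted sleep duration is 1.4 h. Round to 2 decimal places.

7.00

b = r · sᵧ/sₓ = -1 · 0.3416/1.7078 = -0.200023
a = ȳ − b·x̄ = 1.85 − (-0.200023)·4.75 = 2.800111
Set a + b·x = 1.4: x = (1.4 − 2.800111) / (-0.200023) = 6.999737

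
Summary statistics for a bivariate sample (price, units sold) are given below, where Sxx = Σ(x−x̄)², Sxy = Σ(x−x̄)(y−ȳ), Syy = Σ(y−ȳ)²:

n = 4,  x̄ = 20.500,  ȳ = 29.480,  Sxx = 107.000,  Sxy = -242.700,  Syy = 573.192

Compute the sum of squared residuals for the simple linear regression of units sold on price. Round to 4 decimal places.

22.6940

b = Sxy/Sxx = -242.7/107 = -2.268224
SSE = Syy − b·Sxy = 573.192 − (-2.268224)·(-242.7) = 22.693963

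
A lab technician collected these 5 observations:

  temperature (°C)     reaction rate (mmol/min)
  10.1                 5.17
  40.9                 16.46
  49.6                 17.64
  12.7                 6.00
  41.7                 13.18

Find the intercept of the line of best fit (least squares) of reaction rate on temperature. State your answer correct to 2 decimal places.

n = 5, Σx = 155, Σy = 58.45, Σxy = 2226.181, Σx² = 6135.16
Sxx = Σx² − (Σx)²/n = 6135.16 − 4805 = 1330.16
Sxy = Σxy − (Σx)(Σy)/n = 2226.181 − 1811.95 = 414.231
b = Sxy/Sxx = 414.231/1330.16 = 0.311414
a = ȳ − b·x̄ = 11.69 − 0.311414·31 = 2.036153

2.04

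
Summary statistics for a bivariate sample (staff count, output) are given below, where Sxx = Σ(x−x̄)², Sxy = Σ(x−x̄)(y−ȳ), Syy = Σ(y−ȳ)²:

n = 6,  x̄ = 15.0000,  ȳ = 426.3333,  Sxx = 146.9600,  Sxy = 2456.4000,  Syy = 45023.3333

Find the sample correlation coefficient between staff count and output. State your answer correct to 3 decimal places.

0.955

r = Sxy/√(Sxx·Syy) = 2456.4/√(6616629.061768) = 2456.4/2572.280906 = 0.954950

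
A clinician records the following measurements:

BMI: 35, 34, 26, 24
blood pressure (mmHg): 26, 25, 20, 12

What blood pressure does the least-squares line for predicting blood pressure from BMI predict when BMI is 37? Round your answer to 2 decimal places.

n = 4, Σx = 119, Σy = 83, Σxy = 2568, Σx² = 3633
Sxx = Σx² − (Σx)²/n = 3633 − 3540.25 = 92.75
Sxy = Σxy − (Σx)(Σy)/n = 2568 − 2469.25 = 98.75
b = Sxy/Sxx = 98.75/92.75 = 1.064690
a = ȳ − b·x̄ = 20.75 − 1.064690·29.75 = -10.924528
ŷ(37) = a + b·37 = -10.924528 + 1.064690·37 = 28.469003

28.47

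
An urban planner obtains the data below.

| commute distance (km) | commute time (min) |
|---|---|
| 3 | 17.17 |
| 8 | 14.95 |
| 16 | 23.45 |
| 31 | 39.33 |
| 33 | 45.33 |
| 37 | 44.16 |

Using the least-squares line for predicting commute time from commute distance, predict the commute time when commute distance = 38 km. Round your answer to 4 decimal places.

n = 6, Σx = 128, Σy = 184.39, Σxy = 4895.35, Σx² = 3748
Sxx = Σx² − (Σx)²/n = 3748 − 2730.666667 = 1017.333333
Sxy = Σxy − (Σx)(Σy)/n = 4895.35 − 3933.653333 = 961.696667
b = Sxy/Sxx = 961.696667/1017.333333 = 0.945311
a = ȳ − b·x̄ = 30.731667 − 0.945311·21.333333 = 10.565026
ŷ(38) = a + b·38 = 10.565026 + 0.945311·38 = 46.486855

46.4869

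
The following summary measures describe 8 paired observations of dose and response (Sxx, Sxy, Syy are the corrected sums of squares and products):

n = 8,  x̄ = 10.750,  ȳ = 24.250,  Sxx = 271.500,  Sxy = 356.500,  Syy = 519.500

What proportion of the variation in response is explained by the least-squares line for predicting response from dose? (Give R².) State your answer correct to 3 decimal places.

R² = Sxy²/(Sxx·Syy) = (356.5)²/(271.5·519.5) = 0.901081

0.901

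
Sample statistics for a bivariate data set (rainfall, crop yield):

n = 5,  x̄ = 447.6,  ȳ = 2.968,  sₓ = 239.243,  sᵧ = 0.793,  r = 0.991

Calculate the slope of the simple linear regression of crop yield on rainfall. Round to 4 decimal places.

b = r · sᵧ/sₓ = 0.991 · 0.793/239.243 = 0.003285

0.0033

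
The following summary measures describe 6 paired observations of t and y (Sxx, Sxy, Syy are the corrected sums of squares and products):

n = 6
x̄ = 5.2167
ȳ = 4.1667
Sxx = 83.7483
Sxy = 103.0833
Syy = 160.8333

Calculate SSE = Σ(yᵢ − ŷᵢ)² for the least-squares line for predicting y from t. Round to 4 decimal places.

b = Sxy/Sxx = 103.0833/83.7483 = 1.230870
SSE = Syy − b·Sxy = 160.8333 − 1.230870·103.0833 = 33.951122

33.9511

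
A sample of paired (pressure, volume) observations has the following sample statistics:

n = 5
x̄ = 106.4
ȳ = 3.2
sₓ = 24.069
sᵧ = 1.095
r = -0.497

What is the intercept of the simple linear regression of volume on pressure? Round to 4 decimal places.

b = r · sᵧ/sₓ = -0.497 · 1.095/24.069 = -0.022611
a = ȳ − b·x̄ = 3.2 − (-0.022611)·106.4 = 5.605770

5.6058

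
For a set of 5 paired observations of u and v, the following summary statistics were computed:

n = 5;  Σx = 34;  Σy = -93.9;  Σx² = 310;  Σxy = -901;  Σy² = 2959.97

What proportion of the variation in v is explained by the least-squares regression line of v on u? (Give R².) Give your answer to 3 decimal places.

0.731

Sxx = Σx² − (Σx)²/n = 310 − 231.2 = 78.8
Sxy = Σxy − (Σx)(Σy)/n = -901 − (-638.52) = -262.48
Syy = Σy² − (Σy)²/n = 2959.97 − 1763.442 = 1196.528
R² = Sxy²/(Sxx·Syy) = (-262.48)²/(78.8·1196.528) = 0.730707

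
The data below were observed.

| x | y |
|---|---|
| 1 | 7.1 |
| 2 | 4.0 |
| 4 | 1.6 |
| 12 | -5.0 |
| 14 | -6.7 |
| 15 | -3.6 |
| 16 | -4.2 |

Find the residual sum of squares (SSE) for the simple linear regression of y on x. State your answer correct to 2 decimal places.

n = 7, Σx = 64, Σy = -6.8, Σxy = -253.5, Σx² = 842, Σy² = 169.46
Sxx = Σx² − (Σx)²/n = 842 − 585.142857 = 256.857143
Sxy = Σxy − (Σx)(Σy)/n = -253.5 − (-62.171429) = -191.328571
Syy = Σy² − (Σy)²/n = 169.46 − 6.605714 = 162.854286
b = Sxy/Sxx = -191.328571/256.857143 = -0.744883
SSE = Syy − b·Sxy = 162.854286 − (-0.744883)·(-191.328571) = 20.336846

20.34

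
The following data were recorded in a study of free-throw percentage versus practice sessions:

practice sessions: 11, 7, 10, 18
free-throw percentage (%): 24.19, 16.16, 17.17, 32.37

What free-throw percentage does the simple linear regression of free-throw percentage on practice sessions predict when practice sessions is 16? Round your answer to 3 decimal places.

n = 4, Σx = 46, Σy = 89.89, Σxy = 1133.57, Σx² = 594
Sxx = Σx² − (Σx)²/n = 594 − 529 = 65
Sxy = Σxy − (Σx)(Σy)/n = 1133.57 − 1033.735 = 99.835
b = Sxy/Sxx = 99.835/65 = 1.535923
a = ȳ − b·x̄ = 22.4725 − 1.535923·11.5 = 4.809385
ŷ(16) = a + b·16 = 4.809385 + 1.535923·16 = 29.384154

29.384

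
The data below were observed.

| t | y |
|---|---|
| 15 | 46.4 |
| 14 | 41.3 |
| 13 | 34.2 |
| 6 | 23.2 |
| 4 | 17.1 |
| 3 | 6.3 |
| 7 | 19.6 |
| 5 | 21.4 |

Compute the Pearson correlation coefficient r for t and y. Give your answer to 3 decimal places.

0.959

n = 8, Σx = 67, Σy = 209.5, Σxy = 2189.5, Σx² = 725, Σy² = 6740.75
Sxx = Σx² − (Σx)²/n = 725 − 561.125 = 163.875
Sxy = Σxy − (Σx)(Σy)/n = 2189.5 − 1754.5625 = 434.9375
Syy = Σy² − (Σy)²/n = 6740.75 − 5486.28125 = 1254.46875
r = Sxy/√(Sxx·Syy) = 434.9375/√(205576.066406) = 434.9375/453.404970 = 0.959269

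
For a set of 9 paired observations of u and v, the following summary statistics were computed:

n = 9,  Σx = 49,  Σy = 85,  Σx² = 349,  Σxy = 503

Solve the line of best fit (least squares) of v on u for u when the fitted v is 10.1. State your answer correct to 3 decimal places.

Sxx = Σx² − (Σx)²/n = 349 − 266.777778 = 82.222222
Sxy = Σxy − (Σx)(Σy)/n = 503 − 462.777778 = 40.222222
b = Sxy/Sxx = 40.222222/82.222222 = 0.489189
a = ȳ − b·x̄ = 9.444444 − 0.489189·5.444444 = 6.781081
Set a + b·x = 10.1: x = (10.1 − 6.781081) / 0.489189 = 6.784530

6.785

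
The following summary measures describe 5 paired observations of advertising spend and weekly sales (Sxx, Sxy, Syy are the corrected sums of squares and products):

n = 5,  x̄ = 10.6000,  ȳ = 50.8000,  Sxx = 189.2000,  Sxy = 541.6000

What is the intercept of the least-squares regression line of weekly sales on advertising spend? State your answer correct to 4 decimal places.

b = Sxy/Sxx = 541.6/189.2 = 2.862579
a = ȳ − b·x̄ = 50.8 − 2.862579·10.6 = 20.456660

20.4567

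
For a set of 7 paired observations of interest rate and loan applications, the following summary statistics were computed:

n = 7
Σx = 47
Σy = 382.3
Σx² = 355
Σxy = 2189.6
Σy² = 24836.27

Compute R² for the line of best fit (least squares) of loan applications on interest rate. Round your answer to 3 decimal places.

0.912

Sxx = Σx² − (Σx)²/n = 355 − 315.571429 = 39.428571
Sxy = Σxy − (Σx)(Σy)/n = 2189.6 − 2566.871429 = -377.271429
Syy = Σy² − (Σy)²/n = 24836.27 − 20879.041429 = 3957.228571
R² = Sxy²/(Sxx·Syy) = (-377.271429)²/(39.428571·3957.228571) = 0.912233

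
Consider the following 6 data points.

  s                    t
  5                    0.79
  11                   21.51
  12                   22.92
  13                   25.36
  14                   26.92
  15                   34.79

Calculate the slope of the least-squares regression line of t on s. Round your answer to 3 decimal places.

n = 6, Σx = 70, Σy = 132.29, Σxy = 1744.01, Σx² = 880
Sxx = Σx² − (Σx)²/n = 880 − 816.666667 = 63.333333
Sxy = Σxy − (Σx)(Σy)/n = 1744.01 − 1543.383333 = 200.626667
b = Sxy/Sxx = 200.626667/63.333333 = 3.167789

3.168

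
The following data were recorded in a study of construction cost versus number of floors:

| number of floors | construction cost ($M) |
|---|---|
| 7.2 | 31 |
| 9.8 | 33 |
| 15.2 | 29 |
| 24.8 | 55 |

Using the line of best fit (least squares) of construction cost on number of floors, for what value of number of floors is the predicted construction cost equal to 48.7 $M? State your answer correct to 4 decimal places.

n = 4, Σx = 57, Σy = 148, Σxy = 2351.4, Σx² = 993.96
Sxx = Σx² − (Σx)²/n = 993.96 − 812.25 = 181.71
Sxy = Σxy − (Σx)(Σy)/n = 2351.4 − 2109 = 242.4
b = Sxy/Sxx = 242.4/181.71 = 1.333994
a = ȳ − b·x̄ = 37 − 1.333994·14.25 = 17.990589
Set a + b·x = 48.7: x = (48.7 − 17.990589) / 1.333994 = 23.020656

23.0207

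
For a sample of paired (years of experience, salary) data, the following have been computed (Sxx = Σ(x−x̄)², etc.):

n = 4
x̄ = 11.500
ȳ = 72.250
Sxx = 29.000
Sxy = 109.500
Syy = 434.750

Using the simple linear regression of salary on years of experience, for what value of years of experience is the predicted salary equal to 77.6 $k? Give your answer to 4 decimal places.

b = Sxy/Sxx = 109.5/29 = 3.775862
a = ȳ − b·x̄ = 72.25 − 3.775862·11.5 = 28.827586
Set a + b·x = 77.6: x = (77.6 − 28.827586) / 3.775862 = 12.916895

12.9169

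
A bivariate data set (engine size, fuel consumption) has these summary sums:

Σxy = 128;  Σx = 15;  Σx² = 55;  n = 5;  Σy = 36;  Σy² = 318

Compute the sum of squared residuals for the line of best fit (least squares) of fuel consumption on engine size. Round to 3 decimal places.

Sxx = Σx² − (Σx)²/n = 55 − 45 = 10
Sxy = Σxy − (Σx)(Σy)/n = 128 − 108 = 20
Syy = Σy² − (Σy)²/n = 318 − 259.2 = 58.8
b = Sxy/Sxx = 20/10 = 2
SSE = Syy − b·Sxy = 58.8 − 2·20 = 18.8

18.800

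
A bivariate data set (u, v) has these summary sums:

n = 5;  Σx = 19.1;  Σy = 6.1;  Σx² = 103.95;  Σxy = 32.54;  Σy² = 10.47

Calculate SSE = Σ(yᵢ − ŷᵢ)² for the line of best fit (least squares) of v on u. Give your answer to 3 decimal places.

0.274

Sxx = Σx² − (Σx)²/n = 103.95 − 72.962 = 30.988
Sxy = Σxy − (Σx)(Σy)/n = 32.54 − 23.302 = 9.238
Syy = Σy² − (Σy)²/n = 10.47 − 7.442 = 3.028
b = Sxy/Sxx = 9.238/30.988 = 0.298115
SSE = Syy − b·Sxy = 3.028 − 0.298115·9.238 = 0.274010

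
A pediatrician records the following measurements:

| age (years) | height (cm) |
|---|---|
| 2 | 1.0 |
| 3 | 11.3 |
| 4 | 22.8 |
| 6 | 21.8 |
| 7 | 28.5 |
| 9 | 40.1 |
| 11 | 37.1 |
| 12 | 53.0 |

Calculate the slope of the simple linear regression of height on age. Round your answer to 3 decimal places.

n = 8, Σx = 54, Σy = 215.6, Σxy = 1862.4, Σx² = 460
Sxx = Σx² − (Σx)²/n = 460 − 364.5 = 95.5
Sxy = Σxy − (Σx)(Σy)/n = 1862.4 − 1455.3 = 407.1
b = Sxy/Sxx = 407.1/95.5 = 4.262827

4.263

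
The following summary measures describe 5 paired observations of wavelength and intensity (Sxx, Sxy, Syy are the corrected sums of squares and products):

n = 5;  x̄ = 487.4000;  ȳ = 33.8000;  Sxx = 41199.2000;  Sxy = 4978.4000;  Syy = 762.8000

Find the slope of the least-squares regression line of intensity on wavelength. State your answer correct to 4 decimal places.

b = Sxy/Sxx = 4978.4/41199.2 = 0.120837

0.1208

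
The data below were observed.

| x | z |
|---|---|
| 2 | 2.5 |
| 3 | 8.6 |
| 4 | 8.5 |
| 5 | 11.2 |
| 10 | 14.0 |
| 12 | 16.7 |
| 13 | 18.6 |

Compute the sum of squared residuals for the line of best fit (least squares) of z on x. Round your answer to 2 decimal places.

18.88

n = 7, Σx = 49, Σy = 80.1, Σxy = 703, Σx² = 467, Σy² = 1098.75
Sxx = Σx² − (Σx)²/n = 467 − 343 = 124
Sxy = Σxy − (Σx)(Σy)/n = 703 − 560.7 = 142.3
Syy = Σy² − (Σy)²/n = 1098.75 − 916.572857 = 182.177143
b = Sxy/Sxx = 142.3/124 = 1.147581
SSE = Syy − b·Sxy = 182.177143 − 1.147581·142.3 = 18.876417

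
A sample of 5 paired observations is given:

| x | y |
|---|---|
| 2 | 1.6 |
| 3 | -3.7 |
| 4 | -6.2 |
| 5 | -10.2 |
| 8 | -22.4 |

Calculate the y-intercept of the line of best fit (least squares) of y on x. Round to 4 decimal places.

9.0340

n = 5, Σx = 22, Σy = -40.9, Σxy = -262.9, Σx² = 118
Sxx = Σx² − (Σx)²/n = 118 − 96.8 = 21.2
Sxy = Σxy − (Σx)(Σy)/n = -262.9 − (-179.96) = -82.94
b = Sxy/Sxx = -82.94/21.2 = -3.912264
a = ȳ − b·x̄ = -8.18 − (-3.912264)·4.4 = 9.033962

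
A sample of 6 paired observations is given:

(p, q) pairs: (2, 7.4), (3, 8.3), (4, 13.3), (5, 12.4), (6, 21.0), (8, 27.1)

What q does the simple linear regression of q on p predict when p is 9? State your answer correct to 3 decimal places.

n = 6, Σx = 28, Σy = 89.5, Σxy = 497.7, Σx² = 154
Sxx = Σx² − (Σx)²/n = 154 − 130.666667 = 23.333333
Sxy = Σxy − (Σx)(Σy)/n = 497.7 − 417.666667 = 80.033333
b = Sxy/Sxx = 80.033333/23.333333 = 3.43
a = ȳ − b·x̄ = 14.916667 − 3.43·4.666667 = -1.09
ŷ(9) = a + b·9 = -1.09 + 3.43·9 = 29.78

29.780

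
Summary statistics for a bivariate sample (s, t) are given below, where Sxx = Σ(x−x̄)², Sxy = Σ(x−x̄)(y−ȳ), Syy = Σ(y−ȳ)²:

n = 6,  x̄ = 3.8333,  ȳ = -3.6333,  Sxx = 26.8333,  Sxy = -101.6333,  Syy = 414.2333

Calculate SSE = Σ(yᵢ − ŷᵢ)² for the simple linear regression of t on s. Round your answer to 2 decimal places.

29.29

b = Sxy/Sxx = -101.6333/26.8333 = -3.787581
SSE = Syy − b·Sxy = 414.2333 − (-3.787581)·(-101.6333) = 29.288934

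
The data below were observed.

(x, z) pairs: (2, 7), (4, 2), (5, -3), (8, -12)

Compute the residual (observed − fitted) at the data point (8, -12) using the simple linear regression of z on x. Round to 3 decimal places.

n = 4, Σx = 19, Σy = -6, Σxy = -89, Σx² = 109
Sxx = Σx² − (Σx)²/n = 109 − 90.25 = 18.75
Sxy = Σxy − (Σx)(Σy)/n = -89 − (-28.5) = -60.5
b = Sxy/Sxx = -60.5/18.75 = -3.226667
a = ȳ − b·x̄ = -1.5 − (-3.226667)·4.75 = 13.826667
ŷ(8) = 13.826667 + (-3.226667)·8 = -11.986667
residual = y − ŷ = -12 − (-11.986667) = -0.013333

-0.013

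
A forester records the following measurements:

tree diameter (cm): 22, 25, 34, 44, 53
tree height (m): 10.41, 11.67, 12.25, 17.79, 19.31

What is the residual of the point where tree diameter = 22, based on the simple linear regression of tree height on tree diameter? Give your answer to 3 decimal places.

n = 5, Σx = 178, Σy = 71.43, Σxy = 2743.46, Σx² = 7010
Sxx = Σx² − (Σx)²/n = 7010 − 6336.8 = 673.2
Sxy = Σxy − (Σx)(Σy)/n = 2743.46 − 2542.908 = 200.552
b = Sxy/Sxx = 200.552/673.2 = 0.297908
a = ȳ − b·x̄ = 14.286 − 0.297908·35.6 = 3.680458
ŷ(22) = 3.680458 + 0.297908·22 = 10.234444
residual = y − ŷ = 10.41 − 10.234444 = 0.175556

0.176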